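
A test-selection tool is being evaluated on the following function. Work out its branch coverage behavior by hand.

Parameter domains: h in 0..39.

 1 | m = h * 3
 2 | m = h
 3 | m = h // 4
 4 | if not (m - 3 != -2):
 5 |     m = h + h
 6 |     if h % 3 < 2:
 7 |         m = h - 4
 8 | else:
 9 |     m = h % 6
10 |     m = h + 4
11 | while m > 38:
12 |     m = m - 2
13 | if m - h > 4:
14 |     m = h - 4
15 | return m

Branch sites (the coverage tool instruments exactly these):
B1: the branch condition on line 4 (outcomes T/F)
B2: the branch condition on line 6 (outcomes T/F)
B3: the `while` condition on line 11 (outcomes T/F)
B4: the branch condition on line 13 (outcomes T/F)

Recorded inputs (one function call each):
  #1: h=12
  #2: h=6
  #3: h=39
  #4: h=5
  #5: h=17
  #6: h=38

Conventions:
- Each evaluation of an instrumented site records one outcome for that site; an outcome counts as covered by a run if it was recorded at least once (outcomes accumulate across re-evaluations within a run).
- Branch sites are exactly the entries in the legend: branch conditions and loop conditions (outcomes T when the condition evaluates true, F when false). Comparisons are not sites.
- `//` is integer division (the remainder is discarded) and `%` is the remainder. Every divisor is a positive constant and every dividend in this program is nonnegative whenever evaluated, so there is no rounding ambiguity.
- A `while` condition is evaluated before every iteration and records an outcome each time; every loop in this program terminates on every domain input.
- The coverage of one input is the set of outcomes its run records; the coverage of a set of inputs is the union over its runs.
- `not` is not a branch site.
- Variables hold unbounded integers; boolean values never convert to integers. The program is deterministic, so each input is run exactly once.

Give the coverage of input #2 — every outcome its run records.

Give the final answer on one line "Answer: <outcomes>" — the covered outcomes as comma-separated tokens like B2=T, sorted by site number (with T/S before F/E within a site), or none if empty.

Simulating input #2 (h=6) step by step:
  B1->T, B2->T, B3->F, B4->F
as a set, this run covers: B1=T, B2=T, B3=F, B4=F

Answer: B1=T, B2=T, B3=F, B4=F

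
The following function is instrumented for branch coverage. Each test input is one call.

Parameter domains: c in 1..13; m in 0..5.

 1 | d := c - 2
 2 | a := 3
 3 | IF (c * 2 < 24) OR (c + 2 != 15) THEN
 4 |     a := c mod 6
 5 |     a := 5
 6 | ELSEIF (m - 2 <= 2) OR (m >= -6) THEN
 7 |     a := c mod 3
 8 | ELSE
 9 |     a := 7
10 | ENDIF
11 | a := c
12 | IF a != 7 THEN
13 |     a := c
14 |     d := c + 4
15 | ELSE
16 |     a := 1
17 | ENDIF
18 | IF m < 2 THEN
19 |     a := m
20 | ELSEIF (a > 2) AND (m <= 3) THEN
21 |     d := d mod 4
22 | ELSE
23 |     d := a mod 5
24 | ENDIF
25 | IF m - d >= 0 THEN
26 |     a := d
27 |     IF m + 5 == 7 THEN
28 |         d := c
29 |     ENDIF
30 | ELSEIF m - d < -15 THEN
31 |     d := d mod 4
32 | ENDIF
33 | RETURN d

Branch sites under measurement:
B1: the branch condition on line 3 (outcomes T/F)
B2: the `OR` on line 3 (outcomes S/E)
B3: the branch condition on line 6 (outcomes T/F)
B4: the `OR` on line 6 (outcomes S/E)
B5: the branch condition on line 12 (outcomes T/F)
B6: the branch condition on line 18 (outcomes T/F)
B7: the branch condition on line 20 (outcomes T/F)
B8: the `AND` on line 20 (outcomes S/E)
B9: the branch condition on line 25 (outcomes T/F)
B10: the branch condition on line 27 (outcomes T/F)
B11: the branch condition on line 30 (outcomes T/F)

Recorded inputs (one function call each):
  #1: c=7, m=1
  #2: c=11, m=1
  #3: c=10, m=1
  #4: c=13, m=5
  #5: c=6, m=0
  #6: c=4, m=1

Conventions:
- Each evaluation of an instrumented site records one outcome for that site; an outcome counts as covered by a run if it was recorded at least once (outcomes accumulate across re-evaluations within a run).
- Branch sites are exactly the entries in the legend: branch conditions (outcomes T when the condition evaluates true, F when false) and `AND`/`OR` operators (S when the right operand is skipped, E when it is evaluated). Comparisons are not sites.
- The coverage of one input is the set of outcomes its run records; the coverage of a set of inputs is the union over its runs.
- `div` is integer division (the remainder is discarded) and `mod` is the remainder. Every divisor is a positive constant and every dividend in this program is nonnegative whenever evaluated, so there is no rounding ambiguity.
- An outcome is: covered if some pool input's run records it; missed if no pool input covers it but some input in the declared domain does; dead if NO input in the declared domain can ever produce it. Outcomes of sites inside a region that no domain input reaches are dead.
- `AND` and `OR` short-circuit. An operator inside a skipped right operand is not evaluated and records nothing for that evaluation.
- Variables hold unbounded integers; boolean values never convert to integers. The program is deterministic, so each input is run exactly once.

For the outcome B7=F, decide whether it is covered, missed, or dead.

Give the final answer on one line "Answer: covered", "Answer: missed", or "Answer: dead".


B7=F is recorded by pool input(s) 4 -> covered
Answer: covered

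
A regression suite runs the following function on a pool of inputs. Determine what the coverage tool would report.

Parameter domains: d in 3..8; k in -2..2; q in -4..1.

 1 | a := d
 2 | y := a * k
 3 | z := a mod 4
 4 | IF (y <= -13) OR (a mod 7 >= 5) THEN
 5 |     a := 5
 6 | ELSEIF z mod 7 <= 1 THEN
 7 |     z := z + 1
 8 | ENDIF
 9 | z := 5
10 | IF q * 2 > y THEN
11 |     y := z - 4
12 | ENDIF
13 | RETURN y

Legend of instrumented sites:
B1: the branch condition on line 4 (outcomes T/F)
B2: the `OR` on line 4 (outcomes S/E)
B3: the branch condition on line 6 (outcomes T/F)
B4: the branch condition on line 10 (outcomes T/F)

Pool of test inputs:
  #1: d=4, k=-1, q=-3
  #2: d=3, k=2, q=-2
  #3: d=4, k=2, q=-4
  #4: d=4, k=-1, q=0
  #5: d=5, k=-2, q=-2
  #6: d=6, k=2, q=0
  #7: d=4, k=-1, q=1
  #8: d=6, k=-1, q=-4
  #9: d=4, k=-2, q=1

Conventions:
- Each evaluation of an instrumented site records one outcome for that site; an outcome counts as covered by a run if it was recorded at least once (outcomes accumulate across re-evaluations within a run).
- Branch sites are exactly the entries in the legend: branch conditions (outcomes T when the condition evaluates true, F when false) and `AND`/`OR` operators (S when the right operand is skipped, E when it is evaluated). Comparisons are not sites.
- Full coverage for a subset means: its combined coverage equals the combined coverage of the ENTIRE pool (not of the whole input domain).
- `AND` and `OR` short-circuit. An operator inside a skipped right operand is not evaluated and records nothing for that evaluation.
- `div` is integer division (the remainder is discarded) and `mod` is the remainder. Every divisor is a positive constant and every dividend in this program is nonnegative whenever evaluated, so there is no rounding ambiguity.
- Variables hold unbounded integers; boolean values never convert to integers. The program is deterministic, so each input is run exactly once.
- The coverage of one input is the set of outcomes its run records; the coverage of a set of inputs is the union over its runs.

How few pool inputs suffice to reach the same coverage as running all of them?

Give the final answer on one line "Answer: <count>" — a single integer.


run #1 (d=4, k=-1, q=-3) runs B2->E, B1->F, B3->T, B4->F; records B1=F, B2=E, B3=T, B4=F
run #2 (d=3, k=2, q=-2) runs B2->E, B1->F, B3->F, B4->F; records B1=F, B2=E, B3=F, B4=F
run #3 (d=4, k=2, q=-4) runs B2->E, B1->F, B3->T, B4->F; records B1=F, B2=E, B3=T, B4=F
run #4 (d=4, k=-1, q=0) runs B2->E, B1->F, B3->T, B4->T; records B1=F, B2=E, B3=T, B4=T
run #5 (d=5, k=-2, q=-2) runs B2->E, B1->T, B4->T; records B1=T, B2=E, B4=T
run #6 (d=6, k=2, q=0) runs B2->E, B1->T, B4->F; records B1=T, B2=E, B4=F
run #7 (d=4, k=-1, q=1) runs B2->E, B1->F, B3->T, B4->T; records B1=F, B2=E, B3=T, B4=T
run #8 (d=6, k=-1, q=-4) runs B2->E, B1->T, B4->F; records B1=T, B2=E, B4=F
run #9 (d=4, k=-2, q=1) runs B2->E, B1->F, B3->T, B4->T; records B1=F, B2=E, B3=T, B4=T
the full pool covers 7 outcomes: B1=T, B1=F, B2=E, B3=T, B3=F, B4=T, B4=F
size 1 is not enough: best union over all size-1 subsets is 4/7
size 2 is not enough: best union over all size-2 subsets is 6/7
the canonical winner is {1, 2, 5}: size 3, full 7-outcome coverage, earliest index list among size-3 covers
Answer: 3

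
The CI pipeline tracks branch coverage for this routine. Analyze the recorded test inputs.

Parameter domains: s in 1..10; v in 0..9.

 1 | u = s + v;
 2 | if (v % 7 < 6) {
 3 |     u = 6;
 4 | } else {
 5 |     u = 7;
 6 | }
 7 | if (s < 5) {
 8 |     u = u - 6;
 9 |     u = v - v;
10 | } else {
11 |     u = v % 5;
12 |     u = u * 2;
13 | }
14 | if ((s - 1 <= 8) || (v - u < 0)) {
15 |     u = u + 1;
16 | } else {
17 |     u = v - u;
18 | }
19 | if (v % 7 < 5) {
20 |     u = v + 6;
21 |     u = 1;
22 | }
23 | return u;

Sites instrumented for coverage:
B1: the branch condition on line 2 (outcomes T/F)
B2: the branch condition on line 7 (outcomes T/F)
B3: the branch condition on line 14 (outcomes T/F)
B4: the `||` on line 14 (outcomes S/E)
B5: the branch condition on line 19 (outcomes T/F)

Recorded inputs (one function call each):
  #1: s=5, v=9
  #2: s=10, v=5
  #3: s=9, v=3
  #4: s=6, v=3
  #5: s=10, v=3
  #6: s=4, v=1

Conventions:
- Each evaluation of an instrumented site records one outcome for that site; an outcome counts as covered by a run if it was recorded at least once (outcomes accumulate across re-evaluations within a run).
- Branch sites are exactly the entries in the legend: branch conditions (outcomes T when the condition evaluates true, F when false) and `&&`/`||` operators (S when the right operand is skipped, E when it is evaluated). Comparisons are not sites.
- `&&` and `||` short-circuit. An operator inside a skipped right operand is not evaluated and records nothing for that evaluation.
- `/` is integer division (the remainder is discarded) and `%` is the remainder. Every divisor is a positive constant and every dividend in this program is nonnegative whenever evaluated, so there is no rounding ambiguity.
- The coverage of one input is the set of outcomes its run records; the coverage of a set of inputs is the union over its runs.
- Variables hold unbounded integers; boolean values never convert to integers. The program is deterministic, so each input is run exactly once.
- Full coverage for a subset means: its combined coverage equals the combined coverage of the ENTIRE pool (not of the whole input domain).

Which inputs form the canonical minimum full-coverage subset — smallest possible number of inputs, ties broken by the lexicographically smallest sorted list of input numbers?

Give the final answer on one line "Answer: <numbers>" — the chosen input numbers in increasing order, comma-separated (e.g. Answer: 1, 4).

#1 (s=5, v=9) -> B1->T, B2->F, B4->S, B3->T, B5->T; covered: B1=T, B2=F, B3=T, B4=S, B5=T
#2 (s=10, v=5) -> B1->T, B2->F, B4->E, B3->F, B5->F; covered: B1=T, B2=F, B3=F, B4=E, B5=F
#3 (s=9, v=3) -> B1->T, B2->F, B4->S, B3->T, B5->T; covered: B1=T, B2=F, B3=T, B4=S, B5=T
#4 (s=6, v=3) -> B1->T, B2->F, B4->S, B3->T, B5->T; covered: B1=T, B2=F, B3=T, B4=S, B5=T
#5 (s=10, v=3) -> B1->T, B2->F, B4->E, B3->T, B5->T; covered: B1=T, B2=F, B3=T, B4=E, B5=T
#6 (s=4, v=1) -> B1->T, B2->T, B4->S, B3->T, B5->T; covered: B1=T, B2=T, B3=T, B4=S, B5=T
pool-wide coverage (9 outcomes): B1=T, B2=T, B2=F, B3=T, B3=F, B4=S, B4=E, B5=T, B5=F
checked all size-1 subsets: none covers 9 outcomes (max 5/9)
size 2: inputs {2, 6} cover all 9 outcomes, and no lexicographically smaller subset of this size does

Answer: 2, 6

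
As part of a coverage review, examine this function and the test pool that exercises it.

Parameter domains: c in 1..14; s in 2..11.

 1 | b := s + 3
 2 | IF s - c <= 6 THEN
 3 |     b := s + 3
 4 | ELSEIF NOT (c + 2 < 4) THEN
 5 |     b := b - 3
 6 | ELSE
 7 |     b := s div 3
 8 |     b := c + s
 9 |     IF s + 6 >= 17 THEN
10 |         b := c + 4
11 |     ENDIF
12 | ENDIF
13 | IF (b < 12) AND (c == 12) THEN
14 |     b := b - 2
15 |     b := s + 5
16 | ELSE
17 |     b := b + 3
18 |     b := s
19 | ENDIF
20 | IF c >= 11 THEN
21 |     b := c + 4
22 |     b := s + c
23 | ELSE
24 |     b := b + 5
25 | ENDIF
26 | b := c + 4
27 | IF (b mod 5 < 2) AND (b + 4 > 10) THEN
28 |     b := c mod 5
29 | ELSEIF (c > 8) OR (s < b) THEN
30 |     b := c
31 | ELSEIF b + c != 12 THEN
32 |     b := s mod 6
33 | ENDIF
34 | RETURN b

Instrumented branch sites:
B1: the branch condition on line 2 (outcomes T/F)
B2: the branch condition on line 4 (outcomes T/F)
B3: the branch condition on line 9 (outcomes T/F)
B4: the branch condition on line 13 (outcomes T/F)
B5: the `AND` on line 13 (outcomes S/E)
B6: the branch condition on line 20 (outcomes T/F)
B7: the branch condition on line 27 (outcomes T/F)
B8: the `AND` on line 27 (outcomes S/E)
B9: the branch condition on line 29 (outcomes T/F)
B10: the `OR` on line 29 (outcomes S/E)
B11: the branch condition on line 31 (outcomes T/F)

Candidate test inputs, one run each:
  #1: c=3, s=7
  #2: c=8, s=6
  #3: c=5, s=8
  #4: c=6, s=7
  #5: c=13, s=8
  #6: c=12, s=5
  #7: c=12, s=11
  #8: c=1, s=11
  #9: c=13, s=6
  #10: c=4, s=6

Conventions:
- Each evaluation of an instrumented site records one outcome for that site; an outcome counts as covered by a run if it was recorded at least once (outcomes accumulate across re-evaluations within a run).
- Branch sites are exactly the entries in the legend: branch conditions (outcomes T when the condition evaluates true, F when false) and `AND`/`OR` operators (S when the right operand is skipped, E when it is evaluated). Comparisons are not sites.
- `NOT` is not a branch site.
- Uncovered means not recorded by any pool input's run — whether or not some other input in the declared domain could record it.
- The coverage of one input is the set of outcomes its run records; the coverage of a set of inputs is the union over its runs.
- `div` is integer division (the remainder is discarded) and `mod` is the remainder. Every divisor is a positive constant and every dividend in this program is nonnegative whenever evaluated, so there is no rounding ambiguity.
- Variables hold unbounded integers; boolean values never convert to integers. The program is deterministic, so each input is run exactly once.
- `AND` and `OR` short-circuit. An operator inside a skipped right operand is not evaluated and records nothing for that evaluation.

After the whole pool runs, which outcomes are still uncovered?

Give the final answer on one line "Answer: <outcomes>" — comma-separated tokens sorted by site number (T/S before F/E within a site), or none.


#1 (c=3, s=7) -> covered: B1=T, B4=F, B5=E, B6=F, B7=F, B8=S, B9=F, B10=E, B11=T
#2 (c=8, s=6) -> covered: B1=T, B4=F, B5=E, B6=F, B7=F, B8=S, B9=T, B10=E
#3 (c=5, s=8) -> covered: B1=T, B4=F, B5=E, B6=F, B7=F, B8=S, B9=T, B10=E
#4 (c=6, s=7) -> covered: B1=T, B4=F, B5=E, B6=F, B7=T, B8=E
#5 (c=13, s=8) -> covered: B1=T, B4=F, B5=E, B6=T, B7=F, B8=S, B9=T, B10=S
#6 (c=12, s=5) -> covered: B1=T, B4=T, B5=E, B6=T, B7=T, B8=E
#7 (c=12, s=11) -> covered: B1=T, B4=F, B5=S, B6=T, B7=T, B8=E
#8 (c=1, s=11) -> covered: B1=F, B2=F, B3=T, B4=F, B5=E, B6=F, B7=F, B8=E, B9=F, B10=E, B11=T
#9 (c=13, s=6) -> covered: B1=T, B4=F, B5=E, B6=T, B7=F, B8=S, B9=T, B10=S
#10 (c=4, s=6) -> covered: B1=T, B4=F, B5=E, B6=F, B7=F, B8=S, B9=T, B10=E
union over the pool: B1=T, B1=F, B2=F, B3=T, B4=T, B4=F, B5=S, B5=E, B6=T, B6=F, B7=T, B7=F, B8=S, B8=E, B9=T, B9=F, B10=S, B10=E, B11=T
uncovered (3 of 22): B2=T, B3=F, B11=F
Answer: B2=T, B3=F, B11=F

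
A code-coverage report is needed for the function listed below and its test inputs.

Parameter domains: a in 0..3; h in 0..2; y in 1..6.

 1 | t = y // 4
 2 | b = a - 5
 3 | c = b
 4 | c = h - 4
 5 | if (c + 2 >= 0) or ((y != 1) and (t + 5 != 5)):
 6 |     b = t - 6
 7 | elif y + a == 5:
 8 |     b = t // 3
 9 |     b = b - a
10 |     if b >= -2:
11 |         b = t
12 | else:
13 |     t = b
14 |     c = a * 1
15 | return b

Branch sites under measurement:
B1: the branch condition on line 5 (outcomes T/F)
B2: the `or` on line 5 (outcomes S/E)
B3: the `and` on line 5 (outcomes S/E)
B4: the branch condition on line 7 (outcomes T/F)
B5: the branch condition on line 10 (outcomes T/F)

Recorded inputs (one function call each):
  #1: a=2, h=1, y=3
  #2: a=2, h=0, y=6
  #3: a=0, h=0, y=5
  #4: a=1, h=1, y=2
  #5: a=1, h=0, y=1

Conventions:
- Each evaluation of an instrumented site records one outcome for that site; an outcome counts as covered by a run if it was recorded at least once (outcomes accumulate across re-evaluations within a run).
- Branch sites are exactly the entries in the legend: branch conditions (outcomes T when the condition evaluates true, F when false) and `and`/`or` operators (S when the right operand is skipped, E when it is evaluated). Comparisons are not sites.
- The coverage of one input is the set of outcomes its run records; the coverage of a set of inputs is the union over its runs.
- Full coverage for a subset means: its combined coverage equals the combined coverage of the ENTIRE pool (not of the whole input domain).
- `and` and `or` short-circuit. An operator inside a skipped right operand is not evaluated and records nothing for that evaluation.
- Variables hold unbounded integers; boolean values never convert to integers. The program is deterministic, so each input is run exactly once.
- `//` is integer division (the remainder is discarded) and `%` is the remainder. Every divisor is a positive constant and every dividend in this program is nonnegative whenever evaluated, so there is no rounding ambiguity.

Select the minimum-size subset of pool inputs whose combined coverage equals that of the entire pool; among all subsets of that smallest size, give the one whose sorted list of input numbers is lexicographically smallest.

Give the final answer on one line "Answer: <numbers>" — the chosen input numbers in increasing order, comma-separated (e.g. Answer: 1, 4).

input #1 (a=2, h=1, y=3): covers B1=F, B2=E, B3=E, B4=T, B5=T
input #2 (a=2, h=0, y=6): covers B1=T, B2=E, B3=E
input #3 (a=0, h=0, y=5): covers B1=T, B2=E, B3=E
input #4 (a=1, h=1, y=2): covers B1=F, B2=E, B3=E, B4=F
input #5 (a=1, h=0, y=1): covers B1=F, B2=E, B3=S, B4=F
together the pool reaches 8 outcomes: B1=T, B1=F, B2=E, B3=S, B3=E, B4=T, B4=F, B5=T
size 1 is not enough: best union over all size-1 subsets is 5/8
size 2 is not enough: best union over all size-2 subsets is 7/8
at size 3, {1, 2, 5} reaches all 8 outcomes; every lexicographically earlier size-3 subset fails

Answer: 1, 2, 5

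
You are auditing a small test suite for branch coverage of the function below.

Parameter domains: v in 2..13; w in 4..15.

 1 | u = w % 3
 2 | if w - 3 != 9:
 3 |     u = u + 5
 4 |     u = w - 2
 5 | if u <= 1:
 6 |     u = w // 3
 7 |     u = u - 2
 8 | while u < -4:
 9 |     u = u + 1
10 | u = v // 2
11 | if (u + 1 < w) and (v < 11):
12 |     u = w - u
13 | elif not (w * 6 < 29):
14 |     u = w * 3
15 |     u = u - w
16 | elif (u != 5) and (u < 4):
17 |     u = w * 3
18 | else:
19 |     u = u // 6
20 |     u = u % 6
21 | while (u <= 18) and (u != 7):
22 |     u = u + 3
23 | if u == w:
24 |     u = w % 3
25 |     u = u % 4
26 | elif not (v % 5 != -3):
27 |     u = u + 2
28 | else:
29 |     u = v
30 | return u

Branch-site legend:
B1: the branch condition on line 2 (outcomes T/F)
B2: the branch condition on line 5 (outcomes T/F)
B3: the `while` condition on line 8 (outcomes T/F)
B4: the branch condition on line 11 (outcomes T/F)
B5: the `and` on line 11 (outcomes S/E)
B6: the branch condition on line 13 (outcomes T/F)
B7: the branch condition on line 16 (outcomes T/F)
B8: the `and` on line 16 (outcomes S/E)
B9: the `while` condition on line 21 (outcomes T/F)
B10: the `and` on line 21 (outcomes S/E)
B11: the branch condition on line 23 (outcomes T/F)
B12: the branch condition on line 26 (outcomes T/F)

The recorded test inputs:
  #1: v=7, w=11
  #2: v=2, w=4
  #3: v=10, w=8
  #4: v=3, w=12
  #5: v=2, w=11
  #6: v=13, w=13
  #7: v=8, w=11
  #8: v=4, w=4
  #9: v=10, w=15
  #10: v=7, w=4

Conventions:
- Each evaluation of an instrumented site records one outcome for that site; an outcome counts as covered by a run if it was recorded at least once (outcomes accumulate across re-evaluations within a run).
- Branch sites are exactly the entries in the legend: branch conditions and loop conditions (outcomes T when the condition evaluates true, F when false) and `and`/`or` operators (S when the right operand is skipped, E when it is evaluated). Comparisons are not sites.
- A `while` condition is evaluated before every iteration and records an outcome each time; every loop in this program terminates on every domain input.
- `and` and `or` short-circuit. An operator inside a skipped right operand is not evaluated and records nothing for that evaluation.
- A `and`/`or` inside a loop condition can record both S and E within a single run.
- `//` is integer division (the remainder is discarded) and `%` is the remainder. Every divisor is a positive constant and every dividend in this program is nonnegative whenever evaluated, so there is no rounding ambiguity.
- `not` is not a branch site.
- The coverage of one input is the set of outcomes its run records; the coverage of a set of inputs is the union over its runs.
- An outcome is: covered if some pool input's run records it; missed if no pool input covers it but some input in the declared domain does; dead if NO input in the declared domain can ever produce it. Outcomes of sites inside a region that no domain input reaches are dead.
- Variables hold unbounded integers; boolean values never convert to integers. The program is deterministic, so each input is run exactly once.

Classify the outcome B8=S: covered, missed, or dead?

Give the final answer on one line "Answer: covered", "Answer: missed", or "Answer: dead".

no pool input records B8=S
but domain input (v=10, w=4) does record it -> reachable, so missed

Answer: missed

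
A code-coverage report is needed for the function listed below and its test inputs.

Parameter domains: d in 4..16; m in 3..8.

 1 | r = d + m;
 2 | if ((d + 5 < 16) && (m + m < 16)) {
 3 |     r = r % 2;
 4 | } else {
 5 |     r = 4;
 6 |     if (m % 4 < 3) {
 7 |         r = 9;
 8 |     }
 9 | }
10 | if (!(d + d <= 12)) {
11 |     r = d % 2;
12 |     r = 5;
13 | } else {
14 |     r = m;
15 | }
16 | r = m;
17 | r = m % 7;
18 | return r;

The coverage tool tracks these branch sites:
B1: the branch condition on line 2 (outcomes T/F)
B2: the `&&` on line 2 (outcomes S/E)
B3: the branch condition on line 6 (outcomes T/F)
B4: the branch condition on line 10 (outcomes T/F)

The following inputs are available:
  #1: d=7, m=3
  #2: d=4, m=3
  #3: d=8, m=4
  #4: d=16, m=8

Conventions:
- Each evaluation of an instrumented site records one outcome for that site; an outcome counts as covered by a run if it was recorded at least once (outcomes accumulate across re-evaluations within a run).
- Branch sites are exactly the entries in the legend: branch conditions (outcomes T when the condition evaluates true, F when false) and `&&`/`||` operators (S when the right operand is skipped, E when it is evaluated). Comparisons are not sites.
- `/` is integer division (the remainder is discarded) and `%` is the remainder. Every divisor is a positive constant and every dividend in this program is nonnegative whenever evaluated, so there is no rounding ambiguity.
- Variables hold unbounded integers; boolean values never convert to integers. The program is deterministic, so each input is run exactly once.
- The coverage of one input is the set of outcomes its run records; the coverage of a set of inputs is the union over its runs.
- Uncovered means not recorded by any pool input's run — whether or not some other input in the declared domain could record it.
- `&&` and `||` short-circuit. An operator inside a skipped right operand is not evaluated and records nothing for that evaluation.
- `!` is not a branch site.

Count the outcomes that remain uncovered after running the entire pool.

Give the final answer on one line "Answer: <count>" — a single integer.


input #1 (d=7, m=3): covers B1=T, B2=E, B4=T
input #2 (d=4, m=3): covers B1=T, B2=E, B4=F
input #3 (d=8, m=4): covers B1=T, B2=E, B4=T
input #4 (d=16, m=8): covers B1=F, B2=S, B3=T, B4=T
union over the pool: B1=T, B1=F, B2=S, B2=E, B3=T, B4=T, B4=F
uncovered (1 of 8): B3=F
Answer: 1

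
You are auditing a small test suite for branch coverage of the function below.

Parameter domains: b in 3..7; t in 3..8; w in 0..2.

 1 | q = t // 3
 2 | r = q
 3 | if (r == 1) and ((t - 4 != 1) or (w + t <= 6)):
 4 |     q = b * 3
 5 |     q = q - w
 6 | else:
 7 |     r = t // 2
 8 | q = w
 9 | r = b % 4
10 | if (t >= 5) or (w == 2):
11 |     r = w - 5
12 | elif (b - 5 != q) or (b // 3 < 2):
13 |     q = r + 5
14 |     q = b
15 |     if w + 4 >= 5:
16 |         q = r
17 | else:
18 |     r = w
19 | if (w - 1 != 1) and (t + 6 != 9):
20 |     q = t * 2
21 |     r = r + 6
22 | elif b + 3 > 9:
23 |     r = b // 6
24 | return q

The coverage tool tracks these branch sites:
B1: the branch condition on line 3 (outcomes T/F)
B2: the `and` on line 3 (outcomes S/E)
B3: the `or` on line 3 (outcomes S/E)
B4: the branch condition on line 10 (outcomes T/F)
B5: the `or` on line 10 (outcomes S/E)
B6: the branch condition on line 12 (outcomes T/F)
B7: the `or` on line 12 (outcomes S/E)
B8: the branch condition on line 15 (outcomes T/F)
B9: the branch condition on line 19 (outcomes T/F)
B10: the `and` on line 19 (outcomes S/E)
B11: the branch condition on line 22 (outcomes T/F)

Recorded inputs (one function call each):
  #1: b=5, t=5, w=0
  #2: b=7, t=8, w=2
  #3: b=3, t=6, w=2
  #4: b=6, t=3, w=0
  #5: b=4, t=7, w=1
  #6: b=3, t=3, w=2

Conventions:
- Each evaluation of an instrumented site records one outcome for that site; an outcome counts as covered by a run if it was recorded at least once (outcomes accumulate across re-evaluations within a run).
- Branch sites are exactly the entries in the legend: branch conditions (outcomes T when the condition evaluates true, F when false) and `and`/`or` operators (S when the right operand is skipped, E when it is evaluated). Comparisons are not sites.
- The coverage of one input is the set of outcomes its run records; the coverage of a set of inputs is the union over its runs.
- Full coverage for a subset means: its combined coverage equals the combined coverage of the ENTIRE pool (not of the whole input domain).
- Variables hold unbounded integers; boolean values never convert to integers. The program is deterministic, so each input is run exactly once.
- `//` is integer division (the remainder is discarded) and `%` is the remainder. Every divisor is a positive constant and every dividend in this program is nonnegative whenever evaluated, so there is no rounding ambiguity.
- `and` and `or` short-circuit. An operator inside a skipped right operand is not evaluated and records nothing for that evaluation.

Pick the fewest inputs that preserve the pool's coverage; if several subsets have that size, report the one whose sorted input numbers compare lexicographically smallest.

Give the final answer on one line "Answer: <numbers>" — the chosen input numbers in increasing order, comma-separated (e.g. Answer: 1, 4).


test 1 (b=5, t=5, w=0) hits B1=T, B2=E, B3=E, B4=T, B5=S, B9=T, B10=E
test 2 (b=7, t=8, w=2) hits B1=F, B2=S, B4=T, B5=S, B9=F, B10=S, B11=T
test 3 (b=3, t=6, w=2) hits B1=F, B2=S, B4=T, B5=S, B9=F, B10=S, B11=F
test 4 (b=6, t=3, w=0) hits B1=T, B2=E, B3=S, B4=F, B5=E, B6=T, B7=S, B8=F, B9=F, B10=E, B11=F
test 5 (b=4, t=7, w=1) hits B1=F, B2=S, B4=T, B5=S, B9=T, B10=E
test 6 (b=3, t=3, w=2) hits B1=T, B2=E, B3=S, B4=T, B5=E, B9=F, B10=S, B11=F
together the pool reaches 19 outcomes: B1=T, B1=F, B2=S, B2=E, B3=S, B3=E, B4=T, B4=F, B5=S, B5=E, B6=T, B7=S, B8=F, B9=T, B9=F, B10=S, B10=E, B11=T, B11=F
no size-1 subset reaches all 19 outcomes (best union: 11/19)
no size-2 subset reaches all 19 outcomes (best union: 17/19)
inputs {1, 2, 4} (size 3) cover everything; no size-3 subset with a lexicographically smaller index list covers all 19
Answer: 1, 2, 4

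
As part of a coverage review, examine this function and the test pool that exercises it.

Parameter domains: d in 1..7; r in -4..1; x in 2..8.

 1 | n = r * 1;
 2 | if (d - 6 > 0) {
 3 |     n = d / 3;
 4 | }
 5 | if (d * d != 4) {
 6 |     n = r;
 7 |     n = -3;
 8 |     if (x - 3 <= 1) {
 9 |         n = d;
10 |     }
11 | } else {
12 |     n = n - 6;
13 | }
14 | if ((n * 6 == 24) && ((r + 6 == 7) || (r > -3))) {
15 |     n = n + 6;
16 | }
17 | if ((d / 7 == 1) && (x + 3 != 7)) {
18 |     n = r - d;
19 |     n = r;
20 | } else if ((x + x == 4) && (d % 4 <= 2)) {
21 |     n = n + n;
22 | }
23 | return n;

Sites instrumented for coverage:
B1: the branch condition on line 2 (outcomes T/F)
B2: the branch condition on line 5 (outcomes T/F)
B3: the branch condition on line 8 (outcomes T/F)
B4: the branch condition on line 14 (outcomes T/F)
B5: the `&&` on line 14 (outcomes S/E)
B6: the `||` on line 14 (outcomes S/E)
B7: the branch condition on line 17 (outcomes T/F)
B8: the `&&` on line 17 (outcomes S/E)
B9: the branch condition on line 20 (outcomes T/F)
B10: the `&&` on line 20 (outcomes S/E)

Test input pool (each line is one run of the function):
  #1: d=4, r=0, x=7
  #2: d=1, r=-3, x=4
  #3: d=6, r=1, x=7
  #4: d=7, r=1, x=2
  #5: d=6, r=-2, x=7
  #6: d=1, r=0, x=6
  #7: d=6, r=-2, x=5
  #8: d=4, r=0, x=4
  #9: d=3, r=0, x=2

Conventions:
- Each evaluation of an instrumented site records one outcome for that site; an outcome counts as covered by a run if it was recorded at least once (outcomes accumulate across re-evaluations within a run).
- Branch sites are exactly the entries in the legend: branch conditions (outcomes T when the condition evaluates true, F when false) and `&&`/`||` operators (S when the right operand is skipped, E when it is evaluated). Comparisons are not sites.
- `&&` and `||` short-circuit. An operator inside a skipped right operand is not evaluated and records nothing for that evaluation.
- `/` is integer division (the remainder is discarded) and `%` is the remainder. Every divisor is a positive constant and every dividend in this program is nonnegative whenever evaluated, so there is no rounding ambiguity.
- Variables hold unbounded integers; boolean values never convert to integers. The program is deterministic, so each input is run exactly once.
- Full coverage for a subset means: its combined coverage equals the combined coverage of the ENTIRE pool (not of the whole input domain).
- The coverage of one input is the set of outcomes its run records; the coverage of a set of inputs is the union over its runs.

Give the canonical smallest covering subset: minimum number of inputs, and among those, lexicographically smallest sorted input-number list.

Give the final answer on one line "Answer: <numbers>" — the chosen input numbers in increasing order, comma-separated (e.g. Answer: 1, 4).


#1 (d=4, r=0, x=7) -> covered: B1=F, B2=T, B3=F, B4=F, B5=S, B7=F, B8=S, B9=F, B10=S
#2 (d=1, r=-3, x=4) -> covered: B1=F, B2=T, B3=T, B4=F, B5=S, B7=F, B8=S, B9=F, B10=S
#3 (d=6, r=1, x=7) -> covered: B1=F, B2=T, B3=F, B4=F, B5=S, B7=F, B8=S, B9=F, B10=S
#4 (d=7, r=1, x=2) -> covered: B1=T, B2=T, B3=T, B4=F, B5=S, B7=T, B8=E
#5 (d=6, r=-2, x=7) -> covered: B1=F, B2=T, B3=F, B4=F, B5=S, B7=F, B8=S, B9=F, B10=S
#6 (d=1, r=0, x=6) -> covered: B1=F, B2=T, B3=F, B4=F, B5=S, B7=F, B8=S, B9=F, B10=S
#7 (d=6, r=-2, x=5) -> covered: B1=F, B2=T, B3=F, B4=F, B5=S, B7=F, B8=S, B9=F, B10=S
#8 (d=4, r=0, x=4) -> covered: B1=F, B2=T, B3=T, B4=T, B5=E, B6=E, B7=F, B8=S, B9=F, B10=S
#9 (d=3, r=0, x=2) -> covered: B1=F, B2=T, B3=T, B4=F, B5=S, B7=F, B8=S, B9=F, B10=E
union over all inputs: B1=T, B1=F, B2=T, B3=T, B3=F, B4=T, B4=F, B5=S, B5=E, B6=E, B7=T, B7=F, B8=S, B8=E, B9=F, B10=S, B10=E (17 outcomes)
checked all size-1 subsets: none covers 17 outcomes (max 10/17)
checked all size-2 subsets: none covers 17 outcomes (max 15/17)
checked all size-3 subsets: none covers 17 outcomes (max 16/17)
the canonical winner is {1, 4, 8, 9}: size 4, full 17-outcome coverage, earliest index list among size-4 covers
Answer: 1, 4, 8, 9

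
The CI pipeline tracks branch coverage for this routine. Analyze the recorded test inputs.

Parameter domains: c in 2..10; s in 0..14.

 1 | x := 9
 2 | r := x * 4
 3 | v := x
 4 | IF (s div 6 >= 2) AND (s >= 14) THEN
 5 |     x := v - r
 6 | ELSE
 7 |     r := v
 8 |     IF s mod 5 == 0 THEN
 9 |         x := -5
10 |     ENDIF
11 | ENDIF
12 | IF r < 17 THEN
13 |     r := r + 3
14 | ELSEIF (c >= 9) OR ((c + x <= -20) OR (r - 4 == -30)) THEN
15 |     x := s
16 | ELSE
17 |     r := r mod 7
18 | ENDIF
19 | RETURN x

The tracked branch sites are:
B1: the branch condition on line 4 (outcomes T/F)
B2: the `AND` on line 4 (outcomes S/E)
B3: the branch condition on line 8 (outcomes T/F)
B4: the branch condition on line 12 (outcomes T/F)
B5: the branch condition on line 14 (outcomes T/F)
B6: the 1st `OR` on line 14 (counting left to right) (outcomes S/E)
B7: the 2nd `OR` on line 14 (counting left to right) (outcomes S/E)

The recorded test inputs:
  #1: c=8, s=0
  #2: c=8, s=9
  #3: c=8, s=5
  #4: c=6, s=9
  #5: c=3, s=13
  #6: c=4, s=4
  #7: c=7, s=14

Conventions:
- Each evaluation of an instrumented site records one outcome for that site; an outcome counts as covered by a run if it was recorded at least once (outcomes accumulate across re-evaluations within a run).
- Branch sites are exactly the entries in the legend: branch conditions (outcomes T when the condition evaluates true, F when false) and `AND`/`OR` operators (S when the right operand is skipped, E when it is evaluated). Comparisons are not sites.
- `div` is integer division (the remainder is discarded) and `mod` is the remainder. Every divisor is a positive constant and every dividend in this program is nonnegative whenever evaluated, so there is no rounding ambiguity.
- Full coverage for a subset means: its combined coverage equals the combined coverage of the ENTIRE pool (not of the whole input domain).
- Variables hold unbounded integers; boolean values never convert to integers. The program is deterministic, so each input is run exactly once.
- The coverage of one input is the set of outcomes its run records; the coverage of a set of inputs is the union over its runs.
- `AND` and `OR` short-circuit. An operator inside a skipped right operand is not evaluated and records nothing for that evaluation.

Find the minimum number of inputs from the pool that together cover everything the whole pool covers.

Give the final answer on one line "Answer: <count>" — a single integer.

input #1 (c=8, s=0): covers B1=F, B2=S, B3=T, B4=T
input #2 (c=8, s=9): covers B1=F, B2=S, B3=F, B4=T
input #3 (c=8, s=5): covers B1=F, B2=S, B3=T, B4=T
input #4 (c=6, s=9): covers B1=F, B2=S, B3=F, B4=T
input #5 (c=3, s=13): covers B1=F, B2=E, B3=F, B4=T
input #6 (c=4, s=4): covers B1=F, B2=S, B3=F, B4=T
input #7 (c=7, s=14): covers B1=T, B2=E, B4=F, B5=T, B6=E, B7=S
union over all inputs: B1=T, B1=F, B2=S, B2=E, B3=T, B3=F, B4=T, B4=F, B5=T, B6=E, B7=S (11 outcomes)
no size-1 subset reaches all 11 outcomes (best union: 6/11)
no size-2 subset reaches all 11 outcomes (best union: 10/11)
size 3: inputs {1, 2, 7} cover all 11 outcomes, and no lexicographically smaller subset of this size does

Answer: 3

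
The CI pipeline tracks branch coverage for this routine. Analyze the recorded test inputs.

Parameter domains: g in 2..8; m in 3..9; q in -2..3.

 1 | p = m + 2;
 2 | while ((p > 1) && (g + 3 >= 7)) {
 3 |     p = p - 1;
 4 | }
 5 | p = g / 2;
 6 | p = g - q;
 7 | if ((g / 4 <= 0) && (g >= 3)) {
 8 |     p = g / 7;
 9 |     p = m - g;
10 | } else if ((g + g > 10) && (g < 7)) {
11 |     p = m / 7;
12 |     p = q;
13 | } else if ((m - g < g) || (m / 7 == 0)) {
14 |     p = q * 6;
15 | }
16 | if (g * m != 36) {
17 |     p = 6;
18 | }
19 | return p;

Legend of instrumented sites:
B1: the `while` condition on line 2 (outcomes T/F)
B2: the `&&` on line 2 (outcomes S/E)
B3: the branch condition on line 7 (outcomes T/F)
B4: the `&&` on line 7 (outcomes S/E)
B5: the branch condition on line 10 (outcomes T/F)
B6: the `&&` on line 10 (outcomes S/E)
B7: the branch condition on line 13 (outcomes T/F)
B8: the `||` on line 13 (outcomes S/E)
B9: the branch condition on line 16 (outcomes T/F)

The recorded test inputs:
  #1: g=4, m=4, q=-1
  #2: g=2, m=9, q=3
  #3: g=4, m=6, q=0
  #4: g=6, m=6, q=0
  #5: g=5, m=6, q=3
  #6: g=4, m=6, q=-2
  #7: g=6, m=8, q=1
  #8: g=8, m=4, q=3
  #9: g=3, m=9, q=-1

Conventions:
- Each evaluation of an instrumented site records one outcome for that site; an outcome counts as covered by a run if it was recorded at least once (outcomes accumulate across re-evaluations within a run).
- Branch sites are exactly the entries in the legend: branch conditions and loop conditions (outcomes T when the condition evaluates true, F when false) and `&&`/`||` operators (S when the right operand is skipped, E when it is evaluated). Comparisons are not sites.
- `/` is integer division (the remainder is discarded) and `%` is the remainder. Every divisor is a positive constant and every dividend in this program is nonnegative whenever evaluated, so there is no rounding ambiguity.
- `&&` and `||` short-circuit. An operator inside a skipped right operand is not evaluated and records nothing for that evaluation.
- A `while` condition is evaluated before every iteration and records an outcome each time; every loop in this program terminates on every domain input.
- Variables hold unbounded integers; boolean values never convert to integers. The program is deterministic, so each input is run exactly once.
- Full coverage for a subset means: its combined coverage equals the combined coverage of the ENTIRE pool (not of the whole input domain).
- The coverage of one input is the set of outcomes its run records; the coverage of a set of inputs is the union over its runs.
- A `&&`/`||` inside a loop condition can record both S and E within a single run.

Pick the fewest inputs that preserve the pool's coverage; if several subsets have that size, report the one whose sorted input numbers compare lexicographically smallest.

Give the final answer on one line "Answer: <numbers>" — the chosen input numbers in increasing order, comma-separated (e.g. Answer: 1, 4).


run #1 (g=4, m=4, q=-1) runs B2->E, B1->T, B2->E, B1->T, B2->E, B1->T, B2->E, B1->T, B2->E, B1->T, B2->S, B1->F, B4->S, B3->F, ...; records B1=T, B1=F, B2=S, B2=E, B3=F, B4=S, B5=F, B6=S, B7=T, B8=S, B9=T
run #2 (g=2, m=9, q=3) runs B2->E, B1->F, B4->E, B3->F, B6->S, B5->F, B8->E, B7->F, B9->T; records B1=F, B2=E, B3=F, B4=E, B5=F, B6=S, B7=F, B8=E, B9=T
run #3 (g=4, m=6, q=0) runs B2->E, B1->T, B2->E, B1->T, B2->E, B1->T, B2->E, B1->T, B2->E, B1->T, B2->E, B1->T, B2->E, B1->T, ...; records B1=T, B1=F, B2=S, B2=E, B3=F, B4=S, B5=F, B6=S, B7=T, B8=S, B9=T
run #4 (g=6, m=6, q=0) runs B2->E, B1->T, B2->E, B1->T, B2->E, B1->T, B2->E, B1->T, B2->E, B1->T, B2->E, B1->T, B2->E, B1->T, ...; records B1=T, B1=F, B2=S, B2=E, B3=F, B4=S, B5=T, B6=E, B9=F
run #5 (g=5, m=6, q=3) runs B2->E, B1->T, B2->E, B1->T, B2->E, B1->T, B2->E, B1->T, B2->E, B1->T, B2->E, B1->T, B2->E, B1->T, ...; records B1=T, B1=F, B2=S, B2=E, B3=F, B4=S, B5=F, B6=S, B7=T, B8=S, B9=T
run #6 (g=4, m=6, q=-2) runs B2->E, B1->T, B2->E, B1->T, B2->E, B1->T, B2->E, B1->T, B2->E, B1->T, B2->E, B1->T, B2->E, B1->T, ...; records B1=T, B1=F, B2=S, B2=E, B3=F, B4=S, B5=F, B6=S, B7=T, B8=S, B9=T
run #7 (g=6, m=8, q=1) runs B2->E, B1->T, B2->E, B1->T, B2->E, B1->T, B2->E, B1->T, B2->E, B1->T, B2->E, B1->T, B2->E, B1->T, ...; records B1=T, B1=F, B2=S, B2=E, B3=F, B4=S, B5=T, B6=E, B9=T
run #8 (g=8, m=4, q=3) runs B2->E, B1->T, B2->E, B1->T, B2->E, B1->T, B2->E, B1->T, B2->E, B1->T, B2->S, B1->F, B4->S, B3->F, ...; records B1=T, B1=F, B2=S, B2=E, B3=F, B4=S, B5=F, B6=E, B7=T, B8=S, B9=T
run #9 (g=3, m=9, q=-1) runs B2->E, B1->F, B4->E, B3->T, B9->T; records B1=F, B2=E, B3=T, B4=E, B9=T
together the pool reaches 18 outcomes: B1=T, B1=F, B2=S, B2=E, B3=T, B3=F, B4=S, B4=E, B5=T, B5=F, B6=S, B6=E, B7=T, B7=F, B8=S, B8=E, B9=T, B9=F
size 1 is not enough: best union over all size-1 subsets is 11/18
size 2 is not enough: best union over all size-2 subsets is 15/18
size 3 is not enough: best union over all size-3 subsets is 17/18
at size 4, {1, 2, 4, 9} reaches all 18 outcomes; every lexicographically earlier size-4 subset fails
Answer: 1, 2, 4, 9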